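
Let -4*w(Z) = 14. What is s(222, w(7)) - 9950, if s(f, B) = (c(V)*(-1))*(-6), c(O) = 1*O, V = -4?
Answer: -9974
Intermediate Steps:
c(O) = O
w(Z) = -7/2 (w(Z) = -¼*14 = -7/2)
s(f, B) = -24 (s(f, B) = -4*(-1)*(-6) = 4*(-6) = -24)
s(222, w(7)) - 9950 = -24 - 9950 = -9974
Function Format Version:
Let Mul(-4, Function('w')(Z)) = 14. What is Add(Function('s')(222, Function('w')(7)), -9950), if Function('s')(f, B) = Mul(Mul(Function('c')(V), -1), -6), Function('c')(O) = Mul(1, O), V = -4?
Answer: -9974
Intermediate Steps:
Function('c')(O) = O
Function('w')(Z) = Rational(-7, 2) (Function('w')(Z) = Mul(Rational(-1, 4), 14) = Rational(-7, 2))
Function('s')(f, B) = -24 (Function('s')(f, B) = Mul(Mul(-4, -1), -6) = Mul(4, -6) = -24)
Add(Function('s')(222, Function('w')(7)), -9950) = Add(-24, -9950) = -9974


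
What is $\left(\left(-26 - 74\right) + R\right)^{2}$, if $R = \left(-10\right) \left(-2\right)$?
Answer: $6400$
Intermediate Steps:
$R = 20$
$\left(\left(-26 - 74\right) + R\right)^{2} = \left(\left(-26 - 74\right) + 20\right)^{2} = \left(-100 + 20\right)^{2} = \left(-80\right)^{2} = 6400$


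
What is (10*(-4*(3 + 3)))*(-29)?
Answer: 6960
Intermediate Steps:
(10*(-4*(3 + 3)))*(-29) = (10*(-4*6))*(-29) = (10*(-24))*(-29) = -240*(-29) = 6960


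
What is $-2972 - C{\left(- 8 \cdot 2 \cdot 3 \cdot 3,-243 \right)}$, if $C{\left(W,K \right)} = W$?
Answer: $-2828$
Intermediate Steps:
$-2972 - C{\left(- 8 \cdot 2 \cdot 3 \cdot 3,-243 \right)} = -2972 - - 8 \cdot 2 \cdot 3 \cdot 3 = -2972 - \left(-8\right) 6 \cdot 3 = -2972 - \left(-48\right) 3 = -2972 - -144 = -2972 + 144 = -2828$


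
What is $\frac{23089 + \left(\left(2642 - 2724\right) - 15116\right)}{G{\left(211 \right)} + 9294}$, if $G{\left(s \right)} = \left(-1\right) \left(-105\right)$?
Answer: $\frac{607}{723} \approx 0.83956$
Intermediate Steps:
$G{\left(s \right)} = 105$
$\frac{23089 + \left(\left(2642 - 2724\right) - 15116\right)}{G{\left(211 \right)} + 9294} = \frac{23089 + \left(\left(2642 - 2724\right) - 15116\right)}{105 + 9294} = \frac{23089 - 15198}{9399} = \left(23089 - 15198\right) \frac{1}{9399} = 7891 \cdot \frac{1}{9399} = \frac{607}{723}$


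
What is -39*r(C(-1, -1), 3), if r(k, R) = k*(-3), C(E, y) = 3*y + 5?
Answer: 234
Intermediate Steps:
C(E, y) = 5 + 3*y
r(k, R) = -3*k
-39*r(C(-1, -1), 3) = -(-117)*(5 + 3*(-1)) = -(-117)*(5 - 3) = -(-117)*2 = -39*(-6) = 234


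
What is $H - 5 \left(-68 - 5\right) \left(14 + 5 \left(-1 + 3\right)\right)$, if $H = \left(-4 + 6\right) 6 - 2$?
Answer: $8770$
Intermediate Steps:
$H = 10$ ($H = 2 \cdot 6 - 2 = 12 - 2 = 10$)
$H - 5 \left(-68 - 5\right) \left(14 + 5 \left(-1 + 3\right)\right) = 10 - 5 \left(-68 - 5\right) \left(14 + 5 \left(-1 + 3\right)\right) = 10 - 5 \left(- 73 \left(14 + 5 \cdot 2\right)\right) = 10 - 5 \left(- 73 \left(14 + 10\right)\right) = 10 - 5 \left(\left(-73\right) 24\right) = 10 - -8760 = 10 + 8760 = 8770$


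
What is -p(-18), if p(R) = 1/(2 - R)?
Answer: -1/20 ≈ -0.050000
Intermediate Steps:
-p(-18) = -(-1)/(-2 - 18) = -(-1)/(-20) = -(-1)*(-1)/20 = -1*1/20 = -1/20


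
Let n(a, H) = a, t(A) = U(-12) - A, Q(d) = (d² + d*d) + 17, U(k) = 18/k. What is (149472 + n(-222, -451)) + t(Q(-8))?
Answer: 298207/2 ≈ 1.4910e+5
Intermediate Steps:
Q(d) = 17 + 2*d² (Q(d) = (d² + d²) + 17 = 2*d² + 17 = 17 + 2*d²)
t(A) = -3/2 - A (t(A) = 18/(-12) - A = 18*(-1/12) - A = -3/2 - A)
(149472 + n(-222, -451)) + t(Q(-8)) = (149472 - 222) + (-3/2 - (17 + 2*(-8)²)) = 149250 + (-3/2 - (17 + 2*64)) = 149250 + (-3/2 - (17 + 128)) = 149250 + (-3/2 - 1*145) = 149250 + (-3/2 - 145) = 149250 - 293/2 = 298207/2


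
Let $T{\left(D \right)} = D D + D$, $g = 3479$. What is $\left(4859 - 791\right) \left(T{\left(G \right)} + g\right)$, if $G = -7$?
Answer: $14323428$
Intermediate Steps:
$T{\left(D \right)} = D + D^{2}$ ($T{\left(D \right)} = D^{2} + D = D + D^{2}$)
$\left(4859 - 791\right) \left(T{\left(G \right)} + g\right) = \left(4859 - 791\right) \left(- 7 \left(1 - 7\right) + 3479\right) = 4068 \left(\left(-7\right) \left(-6\right) + 3479\right) = 4068 \left(42 + 3479\right) = 4068 \cdot 3521 = 14323428$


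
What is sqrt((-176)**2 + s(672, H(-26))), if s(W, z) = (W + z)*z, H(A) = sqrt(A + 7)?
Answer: sqrt(30957 + 672*I*sqrt(19)) ≈ 176.14 + 8.3148*I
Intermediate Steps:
H(A) = sqrt(7 + A)
s(W, z) = z*(W + z)
sqrt((-176)**2 + s(672, H(-26))) = sqrt((-176)**2 + sqrt(7 - 26)*(672 + sqrt(7 - 26))) = sqrt(30976 + sqrt(-19)*(672 + sqrt(-19))) = sqrt(30976 + (I*sqrt(19))*(672 + I*sqrt(19))) = sqrt(30976 + I*sqrt(19)*(672 + I*sqrt(19)))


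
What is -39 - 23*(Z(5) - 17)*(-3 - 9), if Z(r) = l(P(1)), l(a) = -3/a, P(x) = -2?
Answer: -4317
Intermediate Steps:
Z(r) = 3/2 (Z(r) = -3/(-2) = -3*(-½) = 3/2)
-39 - 23*(Z(5) - 17)*(-3 - 9) = -39 - 23*(3/2 - 17)*(-3 - 9) = -39 - (-713)*(-12)/2 = -39 - 23*186 = -39 - 4278 = -4317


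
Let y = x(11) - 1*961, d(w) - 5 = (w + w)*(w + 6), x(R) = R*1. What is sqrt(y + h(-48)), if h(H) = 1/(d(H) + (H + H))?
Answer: I*sqrt(14754903009)/3941 ≈ 30.822*I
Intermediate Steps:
x(R) = R
d(w) = 5 + 2*w*(6 + w) (d(w) = 5 + (w + w)*(w + 6) = 5 + (2*w)*(6 + w) = 5 + 2*w*(6 + w))
y = -950 (y = 11 - 1*961 = 11 - 961 = -950)
h(H) = 1/(5 + 2*H**2 + 14*H) (h(H) = 1/((5 + 2*H**2 + 12*H) + (H + H)) = 1/((5 + 2*H**2 + 12*H) + 2*H) = 1/(5 + 2*H**2 + 14*H))
sqrt(y + h(-48)) = sqrt(-950 + 1/(5 + 2*(-48)**2 + 14*(-48))) = sqrt(-950 + 1/(5 + 2*2304 - 672)) = sqrt(-950 + 1/(5 + 4608 - 672)) = sqrt(-950 + 1/3941) = sqrt(-3743949/3941) = I*sqrt(14754903009)/3941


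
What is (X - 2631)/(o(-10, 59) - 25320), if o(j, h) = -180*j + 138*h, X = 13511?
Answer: -5440/7689 ≈ -0.70750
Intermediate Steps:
(X - 2631)/(o(-10, 59) - 25320) = (13511 - 2631)/((-180*(-10) + 138*59) - 25320) = 10880/((1800 + 8142) - 25320) = 10880/(9942 - 25320) = 10880/(-15378) = 10880*(-1/15378) = -5440/7689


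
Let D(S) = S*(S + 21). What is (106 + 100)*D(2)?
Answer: 9476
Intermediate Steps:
D(S) = S*(21 + S)
(106 + 100)*D(2) = (106 + 100)*(2*(21 + 2)) = 206*(2*23) = 206*46 = 9476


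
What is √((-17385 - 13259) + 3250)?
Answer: I*√27394 ≈ 165.51*I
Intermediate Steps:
√((-17385 - 13259) + 3250) = √(-30644 + 3250) = √(-27394) = I*√27394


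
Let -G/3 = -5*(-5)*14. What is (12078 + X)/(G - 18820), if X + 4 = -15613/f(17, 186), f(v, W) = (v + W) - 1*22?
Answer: -2169781/3596470 ≈ -0.60331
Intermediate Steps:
f(v, W) = -22 + W + v (f(v, W) = (W + v) - 22 = -22 + W + v)
G = -1050 (G = -3*(-5*(-5))*14 = -75*14 = -3*350 = -1050)
X = -16337/181 (X = -4 - 15613/(-22 + 186 + 17) = -4 - 15613/181 = -16337/181 ≈ -90.260)
(12078 + X)/(G - 18820) = (12078 - 16337/181)/(-1050 - 18820) = (2169781/181)/(-19870) = (2169781/181)*(-1/19870) = -2169781/3596470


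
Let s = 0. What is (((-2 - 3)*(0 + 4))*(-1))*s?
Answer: 0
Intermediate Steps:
(((-2 - 3)*(0 + 4))*(-1))*s = (((-2 - 3)*(0 + 4))*(-1))*0 = (-5*4*(-1))*0 = -20*(-1)*0 = 20*0 = 0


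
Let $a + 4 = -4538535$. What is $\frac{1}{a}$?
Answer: $- \frac{1}{4538539} \approx -2.2034 \cdot 10^{-7}$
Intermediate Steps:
$a = -4538539$ ($a = -4 - 4538535 = -4538539$)
$\frac{1}{a} = \frac{1}{-4538539} = - \frac{1}{4538539}$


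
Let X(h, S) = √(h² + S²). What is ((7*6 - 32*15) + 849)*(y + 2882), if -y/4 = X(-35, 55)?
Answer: 1184502 - 8220*√170 ≈ 1.0773e+6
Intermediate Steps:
X(h, S) = √(S² + h²)
y = -20*√170 (y = -4*√(55² + (-35)²) = -4*√(3025 + 1225) = -20*√170 ≈ -260.77)
((7*6 - 32*15) + 849)*(y + 2882) = ((7*6 - 32*15) + 849)*(-20*√170 + 2882) = ((42 - 480) + 849)*(2882 - 20*√170) = (-438 + 849)*(2882 - 20*√170) = 411*(2882 - 20*√170) = 1184502 - 8220*√170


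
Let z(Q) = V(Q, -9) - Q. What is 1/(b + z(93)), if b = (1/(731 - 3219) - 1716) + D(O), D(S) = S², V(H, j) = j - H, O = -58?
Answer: 2488/3615063 ≈ 0.00068823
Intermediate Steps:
b = 4100223/2488 (b = (1/(731 - 3219) - 1716) + (-58)² = (1/(-2488) - 1716) + 3364 = (-1/2488 - 1716) + 3364 = -4269409/2488 + 3364 = 4100223/2488 ≈ 1648.0)
z(Q) = -9 - 2*Q (z(Q) = (-9 - Q) - Q = -9 - 2*Q)
1/(b + z(93)) = 1/(4100223/2488 + (-9 - 2*93)) = 1/(4100223/2488 + (-9 - 186)) = 1/(4100223/2488 - 195) = 1/(3615063/2488) = 2488/3615063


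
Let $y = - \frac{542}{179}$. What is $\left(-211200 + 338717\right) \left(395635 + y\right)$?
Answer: $\frac{9030514590591}{179} \approx 5.045 \cdot 10^{10}$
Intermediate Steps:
$y = - \frac{542}{179}$ ($y = \left(-542\right) \frac{1}{179} = - \frac{542}{179} \approx -3.0279$)
$\left(-211200 + 338717\right) \left(395635 + y\right) = \left(-211200 + 338717\right) \left(395635 - \frac{542}{179}\right) = 127517 \cdot \frac{70818123}{179} = \frac{9030514590591}{179}$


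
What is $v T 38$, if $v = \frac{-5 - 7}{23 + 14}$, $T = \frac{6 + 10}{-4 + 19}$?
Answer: $- \frac{2432}{185} \approx -13.146$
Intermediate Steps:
$T = \frac{16}{15} \approx 1.0667$
$v = - \frac{12}{37} \approx -0.32432$
$v T 38 = \left(- \frac{12}{37}\right) \frac{16}{15} \cdot 38 = \left(- \frac{64}{185}\right) 38 = - \frac{2432}{185}$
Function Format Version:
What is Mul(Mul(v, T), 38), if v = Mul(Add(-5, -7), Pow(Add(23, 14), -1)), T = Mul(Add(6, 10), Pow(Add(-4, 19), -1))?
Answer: Rational(-2432, 185) ≈ -13.146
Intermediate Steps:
T = Rational(16, 15) (T = Mul(16, Pow(15, -1)) = Mul(16, Rational(1, 15)) = Rational(16, 15) ≈ 1.0667)
v = Rational(-12, 37) (v = Mul(-12, Pow(37, -1)) = Mul(-12, Rational(1, 37)) = Rational(-12, 37) ≈ -0.32432)
Mul(Mul(v, T), 38) = Mul(Mul(Rational(-12, 37), Rational(16, 15)), 38) = Mul(Rational(-64, 185), 38) = Rational(-2432, 185)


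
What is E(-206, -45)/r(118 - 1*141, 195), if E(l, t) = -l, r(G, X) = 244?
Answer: 103/122 ≈ 0.84426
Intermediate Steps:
E(-206, -45)/r(118 - 1*141, 195) = -1*(-206)/244 = 206*(1/244) = 103/122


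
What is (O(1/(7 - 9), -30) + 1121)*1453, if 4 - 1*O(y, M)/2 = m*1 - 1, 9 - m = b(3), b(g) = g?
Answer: 1625907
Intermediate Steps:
m = 6 (m = 9 - 1*3 = 9 - 3 = 6)
O(y, M) = -2 (O(y, M) = 8 - 2*(6*1 - 1) = 8 - 2*(6 - 1) = 8 - 2*5 = 8 - 10 = -2)
(O(1/(7 - 9), -30) + 1121)*1453 = (-2 + 1121)*1453 = 1119*1453 = 1625907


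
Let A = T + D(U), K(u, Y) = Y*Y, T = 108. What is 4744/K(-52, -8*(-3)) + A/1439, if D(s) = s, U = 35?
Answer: 863623/103608 ≈ 8.3355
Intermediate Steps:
K(u, Y) = Y²
A = 143 (A = 108 + 35 = 143)
4744/K(-52, -8*(-3)) + A/1439 = 4744/((-8*(-3))²) + 143/1439 = 4744/(24²) + 143*(1/1439) = 4744/576 + 143/1439 = 4744*(1/576) + 143/1439 = 593/72 + 143/1439 = 863623/103608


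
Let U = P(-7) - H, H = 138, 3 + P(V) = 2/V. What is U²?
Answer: 978121/49 ≈ 19962.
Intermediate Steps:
P(V) = -3 + 2/V
U = -989/7 (U = (-3 + 2/(-7)) - 1*138 = (-3 + 2*(-⅐)) - 138 = (-3 - 2/7) - 138 = -23/7 - 138 = -989/7 ≈ -141.29)
U² = (-989/7)² = 978121/49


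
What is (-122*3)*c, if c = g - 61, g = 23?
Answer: 13908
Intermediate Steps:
c = -38 (c = 23 - 61 = -38)
(-122*3)*c = -122*3*(-38) = -366*(-38) = 13908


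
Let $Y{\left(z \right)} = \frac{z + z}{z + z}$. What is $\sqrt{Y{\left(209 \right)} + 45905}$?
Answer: $\sqrt{45906} \approx 214.26$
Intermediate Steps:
$Y{\left(z \right)} = 1$ ($Y{\left(z \right)} = \frac{2 z}{2 z} = 2 z \frac{1}{2 z} = 1$)
$\sqrt{Y{\left(209 \right)} + 45905} = \sqrt{1 + 45905} = \sqrt{45906}$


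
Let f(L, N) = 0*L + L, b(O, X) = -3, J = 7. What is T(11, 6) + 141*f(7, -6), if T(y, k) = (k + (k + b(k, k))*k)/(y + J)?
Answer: 2965/3 ≈ 988.33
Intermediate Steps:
f(L, N) = L (f(L, N) = 0 + L = L)
T(y, k) = (k + k*(-3 + k))/(7 + y) (T(y, k) = (k + (k - 3)*k)/(y + 7) = (k + (-3 + k)*k)/(7 + y) = (k + k*(-3 + k))/(7 + y))
T(11, 6) + 141*f(7, -6) = 6*(-2 + 6)/(7 + 11) + 141*7 = 6*4/18 + 987 = 6*(1/18)*4 + 987 = 4/3 + 987 = 2965/3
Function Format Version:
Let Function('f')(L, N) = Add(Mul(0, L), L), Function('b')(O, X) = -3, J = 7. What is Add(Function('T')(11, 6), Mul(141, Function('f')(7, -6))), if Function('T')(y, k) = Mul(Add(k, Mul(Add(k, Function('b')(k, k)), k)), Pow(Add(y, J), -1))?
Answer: Rational(2965, 3) ≈ 988.33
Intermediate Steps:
Function('f')(L, N) = L (Function('f')(L, N) = Add(0, L) = L)
Function('T')(y, k) = Mul(Pow(Add(7, y), -1), Add(k, Mul(k, Add(-3, k)))) (Function('T')(y, k) = Mul(Add(k, Mul(Add(k, -3), k)), Pow(Add(y, 7), -1)) = Mul(Add(k, Mul(Add(-3, k), k)), Pow(Add(7, y), -1)) = Mul(Add(k, Mul(k, Add(-3, k))), Pow(Add(7, y), -1)) = Mul(Pow(Add(7, y), -1), Add(k, Mul(k, Add(-3, k)))))
Add(Function('T')(11, 6), Mul(141, Function('f')(7, -6))) = Add(Mul(6, Pow(Add(7, 11), -1), Add(-2, 6)), Mul(141, 7)) = Add(Mul(6, Pow(18, -1), 4), 987) = Add(Mul(6, Rational(1, 18), 4), 987) = Add(Rational(4, 3), 987) = Rational(2965, 3)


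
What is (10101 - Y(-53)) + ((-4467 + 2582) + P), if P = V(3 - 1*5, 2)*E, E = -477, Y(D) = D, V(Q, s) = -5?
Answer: 10654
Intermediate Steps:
P = 2385 (P = -5*(-477) = 2385)
(10101 - Y(-53)) + ((-4467 + 2582) + P) = (10101 - 1*(-53)) + ((-4467 + 2582) + 2385) = (10101 + 53) + (-1885 + 2385) = 10154 + 500 = 10654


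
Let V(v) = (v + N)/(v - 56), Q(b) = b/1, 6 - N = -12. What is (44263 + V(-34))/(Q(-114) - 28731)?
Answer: -1991843/1298025 ≈ -1.5345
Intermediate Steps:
N = 18 (N = 6 - 1*(-12) = 6 + 12 = 18)
Q(b) = b (Q(b) = b*1 = b)
V(v) = (18 + v)/(-56 + v) (V(v) = (v + 18)/(v - 56) = (18 + v)/(-56 + v))
(44263 + V(-34))/(Q(-114) - 28731) = (44263 + (18 - 34)/(-56 - 34))/(-114 - 28731) = (44263 - 16/(-90))/(-28845) = (44263 - 1/90*(-16))*(-1/28845) = (44263 + 8/45)*(-1/28845) = (1991843/45)*(-1/28845) = -1991843/1298025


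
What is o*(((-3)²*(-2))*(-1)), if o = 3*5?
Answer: 270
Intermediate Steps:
o = 15
o*(((-3)²*(-2))*(-1)) = 15*(((-3)²*(-2))*(-1)) = 15*((9*(-2))*(-1)) = 15*(-18*(-1)) = 15*18 = 270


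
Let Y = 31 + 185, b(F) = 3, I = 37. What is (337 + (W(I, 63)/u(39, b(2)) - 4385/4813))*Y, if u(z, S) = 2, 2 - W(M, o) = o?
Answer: 317692692/4813 ≈ 66007.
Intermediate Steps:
W(M, o) = 2 - o
Y = 216
(337 + (W(I, 63)/u(39, b(2)) - 4385/4813))*Y = (337 + ((2 - 1*63)/2 - 4385/4813))*216 = (337 + ((2 - 63)*(½) - 4385*1/4813))*216 = (337 + (-61*½ - 4385/4813))*216 = (337 + (-61/2 - 4385/4813))*216 = (337 - 302363/9626)*216 = (2941599/9626)*216 = 317692692/4813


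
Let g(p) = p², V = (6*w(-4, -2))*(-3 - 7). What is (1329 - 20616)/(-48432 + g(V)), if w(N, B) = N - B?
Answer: 6429/11344 ≈ 0.56673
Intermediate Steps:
V = 120 (V = (6*(-4 - 1*(-2)))*(-3 - 7) = (6*(-4 + 2))*(-10) = (6*(-2))*(-10) = -12*(-10) = 120)
(1329 - 20616)/(-48432 + g(V)) = (1329 - 20616)/(-48432 + 120²) = -19287/(-48432 + 14400) = -19287/(-34032) = -19287*(-1/34032) = 6429/11344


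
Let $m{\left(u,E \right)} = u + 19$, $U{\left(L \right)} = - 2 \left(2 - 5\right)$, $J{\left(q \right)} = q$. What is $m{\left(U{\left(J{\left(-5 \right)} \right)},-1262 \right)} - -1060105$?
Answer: $1060130$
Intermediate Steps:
$U{\left(L \right)} = 6$ ($U{\left(L \right)} = \left(-2\right) \left(-3\right) = 6$)
$m{\left(u,E \right)} = 19 + u$
$m{\left(U{\left(J{\left(-5 \right)} \right)},-1262 \right)} - -1060105 = \left(19 + 6\right) - -1060105 = 25 + 1060105 = 1060130$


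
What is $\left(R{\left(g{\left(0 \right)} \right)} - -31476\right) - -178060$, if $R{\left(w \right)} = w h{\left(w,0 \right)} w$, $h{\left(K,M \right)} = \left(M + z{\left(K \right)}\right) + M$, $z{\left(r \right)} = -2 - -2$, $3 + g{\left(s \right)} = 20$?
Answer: $209536$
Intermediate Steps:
$g{\left(s \right)} = 17$ ($g{\left(s \right)} = -3 + 20 = 17$)
$z{\left(r \right)} = 0$ ($z{\left(r \right)} = -2 + 2 = 0$)
$h{\left(K,M \right)} = 2 M$ ($h{\left(K,M \right)} = \left(M + 0\right) + M = M + M = 2 M$)
$R{\left(w \right)} = 0$ ($R{\left(w \right)} = w 2 \cdot 0 w = w 0 w = 0 w = 0$)
$\left(R{\left(g{\left(0 \right)} \right)} - -31476\right) - -178060 = \left(0 - -31476\right) - -178060 = \left(0 + 31476\right) + 178060 = 31476 + 178060 = 209536$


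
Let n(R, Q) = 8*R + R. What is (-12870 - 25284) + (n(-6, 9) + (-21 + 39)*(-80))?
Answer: -39648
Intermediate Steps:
n(R, Q) = 9*R
(-12870 - 25284) + (n(-6, 9) + (-21 + 39)*(-80)) = (-12870 - 25284) + (9*(-6) + (-21 + 39)*(-80)) = -38154 + (-54 + 18*(-80)) = -38154 + (-54 - 1440) = -38154 - 1494 = -39648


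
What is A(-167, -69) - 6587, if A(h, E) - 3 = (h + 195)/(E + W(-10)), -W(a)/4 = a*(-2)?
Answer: -981044/149 ≈ -6584.2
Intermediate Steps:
W(a) = 8*a (W(a) = -4*a*(-2) = -(-8)*a = 8*a)
A(h, E) = 3 + (195 + h)/(-80 + E) (A(h, E) = 3 + (h + 195)/(E + 8*(-10)) = 3 + (195 + h)/(E - 80) = 3 + (195 + h)/(-80 + E))
A(-167, -69) - 6587 = (-45 - 167 + 3*(-69))/(-80 - 69) - 6587 = (-45 - 167 - 207)/(-149) - 6587 = -1/149*(-419) - 6587 = 419/149 - 6587 = -981044/149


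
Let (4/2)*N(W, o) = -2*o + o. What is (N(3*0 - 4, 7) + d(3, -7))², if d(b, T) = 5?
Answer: 9/4 ≈ 2.2500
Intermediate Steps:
N(W, o) = -o/2 (N(W, o) = (-2*o + o)/2 = (-o)/2 = -o/2)
(N(3*0 - 4, 7) + d(3, -7))² = (-½*7 + 5)² = (-7/2 + 5)² = (3/2)² = 9/4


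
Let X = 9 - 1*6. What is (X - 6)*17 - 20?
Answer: -71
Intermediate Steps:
X = 3 (X = 9 - 6 = 3)
(X - 6)*17 - 20 = (3 - 6)*17 - 20 = -3*17 - 20 = -51 - 20 = -71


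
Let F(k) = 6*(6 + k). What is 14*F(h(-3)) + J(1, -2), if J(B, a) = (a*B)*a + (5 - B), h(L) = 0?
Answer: 512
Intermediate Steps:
F(k) = 36 + 6*k
J(B, a) = 5 - B + B*a² (J(B, a) = (B*a)*a + (5 - B) = B*a² + (5 - B) = 5 - B + B*a²)
14*F(h(-3)) + J(1, -2) = 14*(36 + 6*0) + (5 - 1*1 + 1*(-2)²) = 14*(36 + 0) + (5 - 1 + 1*4) = 14*36 + (5 - 1 + 4) = 504 + 8 = 512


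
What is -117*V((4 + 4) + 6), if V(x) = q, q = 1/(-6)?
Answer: 39/2 ≈ 19.500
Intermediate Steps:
q = -⅙ ≈ -0.16667
V(x) = -⅙
-117*V((4 + 4) + 6) = -117*(-⅙) = 39/2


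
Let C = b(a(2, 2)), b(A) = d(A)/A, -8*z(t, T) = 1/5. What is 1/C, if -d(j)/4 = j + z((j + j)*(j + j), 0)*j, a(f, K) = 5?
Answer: -10/39 ≈ -0.25641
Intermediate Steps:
z(t, T) = -1/40 (z(t, T) = -⅛/5 = -⅛*⅕ = -1/40)
d(j) = -39*j/10 (d(j) = -4*(j - j/40) = -39*j/10)
b(A) = -39/10 (b(A) = (-39*A/10)/A = -39/10)
C = -39/10 ≈ -3.9000
1/C = 1/(-39/10) = -10/39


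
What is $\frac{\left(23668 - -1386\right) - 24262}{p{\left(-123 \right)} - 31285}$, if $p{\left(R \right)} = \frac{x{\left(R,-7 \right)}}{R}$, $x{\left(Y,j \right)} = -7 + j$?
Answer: $- \frac{97416}{3848041} \approx -0.025316$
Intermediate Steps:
$p{\left(R \right)} = - \frac{14}{R}$ ($p{\left(R \right)} = \frac{-7 - 7}{R} = - \frac{14}{R}$)
$\frac{\left(23668 - -1386\right) - 24262}{p{\left(-123 \right)} - 31285} = \frac{\left(23668 - -1386\right) - 24262}{- \frac{14}{-123} - 31285} = \frac{\left(23668 + 1386\right) - 24262}{\left(-14\right) \left(- \frac{1}{123}\right) - 31285} = \frac{25054 - 24262}{\frac{14}{123} - 31285} = \frac{792}{- \frac{3848041}{123}} = 792 \left(- \frac{123}{3848041}\right) = - \frac{97416}{3848041}$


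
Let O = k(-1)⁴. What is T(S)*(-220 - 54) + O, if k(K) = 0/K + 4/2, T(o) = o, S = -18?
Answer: 4948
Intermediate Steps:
k(K) = 2 (k(K) = 0 + 4*(½) = 0 + 2 = 2)
O = 16 (O = 2⁴ = 16)
T(S)*(-220 - 54) + O = -18*(-220 - 54) + 16 = -18*(-274) + 16 = 4932 + 16 = 4948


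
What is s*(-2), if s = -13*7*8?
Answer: 1456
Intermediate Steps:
s = -728 (s = -91*8 = -728)
s*(-2) = -728*(-2) = 1456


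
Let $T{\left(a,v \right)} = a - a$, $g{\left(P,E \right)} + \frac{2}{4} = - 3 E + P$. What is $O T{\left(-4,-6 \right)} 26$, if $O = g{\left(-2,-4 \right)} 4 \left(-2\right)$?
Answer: $0$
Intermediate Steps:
$g{\left(P,E \right)} = - \frac{1}{2} + P - 3 E$ ($g{\left(P,E \right)} = - \frac{1}{2} - \left(- P + 3 E\right) = - \frac{1}{2} + P - 3 E$)
$T{\left(a,v \right)} = 0$
$O = -76$ ($O = \left(- \frac{1}{2} - 2 - -12\right) 4 \left(-2\right) = \left(- \frac{1}{2} - 2 + 12\right) 4 \left(-2\right) = \frac{19}{2} \cdot 4 \left(-2\right) = 38 \left(-2\right) = -76$)
$O T{\left(-4,-6 \right)} 26 = \left(-76\right) 0 \cdot 26 = 0 \cdot 26 = 0$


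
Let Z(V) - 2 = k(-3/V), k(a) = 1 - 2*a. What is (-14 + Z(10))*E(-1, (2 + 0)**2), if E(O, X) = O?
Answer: 52/5 ≈ 10.400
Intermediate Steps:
Z(V) = 3 + 6/V (Z(V) = 2 + (1 - (-6)/V) = 2 + (1 + 6/V) = 3 + 6/V)
(-14 + Z(10))*E(-1, (2 + 0)**2) = (-14 + (3 + 6/10))*(-1) = (-14 + (3 + 6*(1/10)))*(-1) = (-14 + (3 + 3/5))*(-1) = (-14 + 18/5)*(-1) = -52/5*(-1) = 52/5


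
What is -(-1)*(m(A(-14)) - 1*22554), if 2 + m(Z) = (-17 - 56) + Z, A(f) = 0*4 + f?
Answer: -22643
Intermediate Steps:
A(f) = f (A(f) = 0 + f = f)
m(Z) = -75 + Z (m(Z) = -2 + ((-17 - 56) + Z) = -2 + (-73 + Z) = -75 + Z)
-(-1)*(m(A(-14)) - 1*22554) = -(-1)*((-75 - 14) - 1*22554) = -(-1)*(-89 - 22554) = -(-1)*(-22643) = -1*22643 = -22643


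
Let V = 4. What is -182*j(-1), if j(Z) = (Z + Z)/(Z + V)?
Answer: 364/3 ≈ 121.33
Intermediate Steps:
j(Z) = 2*Z/(4 + Z) (j(Z) = (Z + Z)/(Z + 4) = (2*Z)/(4 + Z) = 2*Z/(4 + Z))
-182*j(-1) = -364*(-1)/(4 - 1) = -364*(-1)/3 = -182*(-⅔) = 364/3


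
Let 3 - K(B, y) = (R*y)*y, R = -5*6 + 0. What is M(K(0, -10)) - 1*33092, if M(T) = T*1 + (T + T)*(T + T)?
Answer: 36041947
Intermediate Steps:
R = -30 (R = -30 + 0 = -30)
K(B, y) = 3 + 30*y² (K(B, y) = 3 - (-30*y)*y = 3 - (-30)*y² = 3 + 30*y²)
M(T) = T + 4*T² (M(T) = T + (2*T)*(2*T) = T + 4*T²)
M(K(0, -10)) - 1*33092 = (3 + 30*(-10)²)*(1 + 4*(3 + 30*(-10)²)) - 1*33092 = (3 + 30*100)*(1 + 4*(3 + 30*100)) - 33092 = (3 + 3000)*(1 + 4*(3 + 3000)) - 33092 = 3003*(1 + 4*3003) - 33092 = 3003*(1 + 12012) - 33092 = 3003*12013 - 33092 = 36075039 - 33092 = 36041947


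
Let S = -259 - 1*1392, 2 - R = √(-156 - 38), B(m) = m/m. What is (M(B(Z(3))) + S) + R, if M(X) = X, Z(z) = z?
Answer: -1648 - I*√194 ≈ -1648.0 - 13.928*I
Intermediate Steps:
B(m) = 1
R = 2 - I*√194 (R = 2 - √(-156 - 38) = 2 - √(-194) = 2 - I*√194 ≈ 2.0 - 13.928*I)
S = -1651 (S = -259 - 1392 = -1651)
(M(B(Z(3))) + S) + R = (1 - 1651) + (2 - I*√194) = -1650 + (2 - I*√194) = -1648 - I*√194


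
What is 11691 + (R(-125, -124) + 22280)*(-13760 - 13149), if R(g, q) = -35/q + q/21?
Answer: -1560758264047/2604 ≈ -5.9937e+8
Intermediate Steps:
R(g, q) = -35/q + q/21 (R(g, q) = -35/q + q*(1/21) = -35/q + q/21)
11691 + (R(-125, -124) + 22280)*(-13760 - 13149) = 11691 + ((-35/(-124) + (1/21)*(-124)) + 22280)*(-13760 - 13149) = 11691 + ((-35*(-1/124) - 124/21) + 22280)*(-26909) = 11691 + ((35/124 - 124/21) + 22280)*(-26909) = 11691 + (-14641/2604 + 22280)*(-26909) = 11691 + (58002479/2604)*(-26909) = 11691 - 1560788707411/2604 = -1560758264047/2604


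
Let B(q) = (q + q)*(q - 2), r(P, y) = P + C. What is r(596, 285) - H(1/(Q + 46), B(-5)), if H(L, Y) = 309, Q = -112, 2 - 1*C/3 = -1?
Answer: 296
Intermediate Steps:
C = 9 (C = 6 - 3*(-1) = 6 + 3 = 9)
r(P, y) = 9 + P (r(P, y) = P + 9 = 9 + P)
B(q) = 2*q*(-2 + q) (B(q) = (2*q)*(-2 + q) = 2*q*(-2 + q))
r(596, 285) - H(1/(Q + 46), B(-5)) = (9 + 596) - 1*309 = 605 - 309 = 296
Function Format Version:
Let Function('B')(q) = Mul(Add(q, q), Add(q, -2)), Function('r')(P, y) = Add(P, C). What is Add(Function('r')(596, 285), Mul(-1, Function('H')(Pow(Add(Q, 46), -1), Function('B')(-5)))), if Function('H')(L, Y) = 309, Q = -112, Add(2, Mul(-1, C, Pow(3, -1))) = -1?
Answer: 296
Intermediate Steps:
C = 9 (C = Add(6, Mul(-3, -1)) = Add(6, 3) = 9)
Function('r')(P, y) = Add(9, P) (Function('r')(P, y) = Add(P, 9) = Add(9, P))
Function('B')(q) = Mul(2, q, Add(-2, q)) (Function('B')(q) = Mul(Mul(2, q), Add(-2, q)) = Mul(2, q, Add(-2, q)))
Add(Function('r')(596, 285), Mul(-1, Function('H')(Pow(Add(Q, 46), -1), Function('B')(-5)))) = Add(Add(9, 596), Mul(-1, 309)) = Add(605, -309) = 296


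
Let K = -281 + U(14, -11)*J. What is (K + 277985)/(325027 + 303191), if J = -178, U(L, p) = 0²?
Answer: 15428/34901 ≈ 0.44205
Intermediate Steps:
U(L, p) = 0
K = -281 (K = -281 + 0*(-178) = -281 + 0 = -281)
(K + 277985)/(325027 + 303191) = (-281 + 277985)/(325027 + 303191) = 277704/628218 = 277704*(1/628218) = 15428/34901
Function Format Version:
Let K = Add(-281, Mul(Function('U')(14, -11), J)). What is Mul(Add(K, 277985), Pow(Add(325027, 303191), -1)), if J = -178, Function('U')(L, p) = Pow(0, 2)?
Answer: Rational(15428, 34901) ≈ 0.44205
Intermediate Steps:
Function('U')(L, p) = 0
K = -281 (K = Add(-281, Mul(0, -178)) = Add(-281, 0) = -281)
Mul(Add(K, 277985), Pow(Add(325027, 303191), -1)) = Mul(Add(-281, 277985), Pow(Add(325027, 303191), -1)) = Mul(277704, Pow(628218, -1)) = Mul(277704, Rational(1, 628218)) = Rational(15428, 34901)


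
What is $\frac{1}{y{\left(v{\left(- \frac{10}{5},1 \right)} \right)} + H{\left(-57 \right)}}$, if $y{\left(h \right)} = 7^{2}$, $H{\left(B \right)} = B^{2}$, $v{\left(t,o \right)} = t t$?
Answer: $\frac{1}{3298} \approx 0.00030321$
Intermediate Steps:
$v{\left(t,o \right)} = t^{2}$
$y{\left(h \right)} = 49$
$\frac{1}{y{\left(v{\left(- \frac{10}{5},1 \right)} \right)} + H{\left(-57 \right)}} = \frac{1}{49 + \left(-57\right)^{2}} = \frac{1}{49 + 3249} = \frac{1}{3298}$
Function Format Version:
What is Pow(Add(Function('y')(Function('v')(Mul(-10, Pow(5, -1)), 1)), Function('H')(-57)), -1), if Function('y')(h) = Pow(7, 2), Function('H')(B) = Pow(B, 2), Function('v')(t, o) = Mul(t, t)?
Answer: Rational(1, 3298) ≈ 0.00030321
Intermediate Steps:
Function('v')(t, o) = Pow(t, 2)
Function('y')(h) = 49
Pow(Add(Function('y')(Function('v')(Mul(-10, Pow(5, -1)), 1)), Function('H')(-57)), -1) = Pow(Add(49, Pow(-57, 2)), -1) = Pow(Add(49, 3249), -1) = Pow(3298, -1) = Rational(1, 3298)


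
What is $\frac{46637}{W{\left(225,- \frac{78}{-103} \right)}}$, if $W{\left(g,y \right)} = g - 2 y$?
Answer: $\frac{4803611}{23019} \approx 208.68$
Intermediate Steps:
$\frac{46637}{W{\left(225,- \frac{78}{-103} \right)}} = \frac{46637}{225 - 2 \left(- \frac{78}{-103}\right)} = \frac{46637}{225 - 2 \left(\left(-78\right) \left(- \frac{1}{103}\right)\right)} = \frac{46637}{225 - \frac{156}{103}} = \frac{46637}{\frac{23019}{103}} = 46637 \cdot \frac{103}{23019} = \frac{4803611}{23019}$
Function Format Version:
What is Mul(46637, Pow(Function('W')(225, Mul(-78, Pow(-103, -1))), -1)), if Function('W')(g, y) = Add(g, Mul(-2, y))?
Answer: Rational(4803611, 23019) ≈ 208.68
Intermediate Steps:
Mul(46637, Pow(Function('W')(225, Mul(-78, Pow(-103, -1))), -1)) = Mul(46637, Pow(Add(225, Mul(-2, Mul(-78, Pow(-103, -1)))), -1)) = Mul(46637, Pow(Add(225, Mul(-2, Mul(-78, Rational(-1, 103)))), -1)) = Mul(46637, Pow(Add(225, Mul(-2, Rational(78, 103))), -1)) = Mul(46637, Pow(Add(225, Rational(-156, 103)), -1)) = Mul(46637, Pow(Rational(23019, 103), -1)) = Mul(46637, Rational(103, 23019)) = Rational(4803611, 23019)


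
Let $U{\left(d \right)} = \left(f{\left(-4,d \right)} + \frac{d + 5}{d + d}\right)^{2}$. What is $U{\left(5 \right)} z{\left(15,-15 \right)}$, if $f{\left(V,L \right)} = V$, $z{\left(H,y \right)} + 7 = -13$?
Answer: $-180$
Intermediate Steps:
$z{\left(H,y \right)} = -20$ ($z{\left(H,y \right)} = -7 - 13 = -20$)
$U{\left(d \right)} = \left(-4 + \frac{5 + d}{2 d}\right)^{2}$ ($U{\left(d \right)} = \left(-4 + \frac{d + 5}{d + d}\right)^{2} = \left(-4 + \frac{5 + d}{2 d}\right)^{2}$)
$U{\left(5 \right)} z{\left(15,-15 \right)} = \frac{\left(5 - 35\right)^{2}}{4 \cdot 25} \left(-20\right) = \frac{1}{4} \cdot \frac{1}{25} \left(5 - 35\right)^{2} \left(-20\right) = \frac{1}{4} \cdot \frac{1}{25} \left(-30\right)^{2} \left(-20\right) = \frac{1}{4} \cdot \frac{1}{25} \cdot 900 \left(-20\right) = 9 \left(-20\right) = -180$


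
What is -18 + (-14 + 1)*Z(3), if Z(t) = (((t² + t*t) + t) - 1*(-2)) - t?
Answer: -278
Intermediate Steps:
Z(t) = 2 + 2*t² (Z(t) = (((t² + t²) + t) + 2) - t = ((2*t² + t) + 2) - t = ((t + 2*t²) + 2) - t = (2 + t + 2*t²) - t = 2 + 2*t²)
-18 + (-14 + 1)*Z(3) = -18 + (-14 + 1)*(2 + 2*3²) = -18 - 13*(2 + 2*9) = -18 - 13*(2 + 18) = -18 - 13*20 = -18 - 260 = -278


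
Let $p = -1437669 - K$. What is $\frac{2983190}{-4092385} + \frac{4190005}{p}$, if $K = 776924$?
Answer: $- \frac{4750733060719}{1812593434861} \approx -2.621$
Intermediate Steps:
$p = -2214593$ ($p = -1437669 - 776924 = -2214593$)
$\frac{2983190}{-4092385} + \frac{4190005}{p} = \frac{2983190}{-4092385} + \frac{4190005}{-2214593} = 2983190 \left(- \frac{1}{4092385}\right) + 4190005 \left(- \frac{1}{2214593}\right) = - \frac{596638}{818477} - \frac{4190005}{2214593} = - \frac{4750733060719}{1812593434861}$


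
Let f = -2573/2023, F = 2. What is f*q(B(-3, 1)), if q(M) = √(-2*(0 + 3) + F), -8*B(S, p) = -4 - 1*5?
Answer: -5146*I/2023 ≈ -2.5437*I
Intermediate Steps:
B(S, p) = 9/8 (B(S, p) = -(-4 - 1*5)/8 = -(-4 - 5)/8 = -⅛*(-9) = 9/8)
f = -2573/2023 (f = -2573*1/2023 = -2573/2023 ≈ -1.2719)
q(M) = 2*I (q(M) = √(-2*(0 + 3) + 2) = √(-2*3 + 2) = √(-6 + 2) = √(-4) = 2*I)
f*q(B(-3, 1)) = -5146*I/2023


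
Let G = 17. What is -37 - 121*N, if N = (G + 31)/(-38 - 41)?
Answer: 2885/79 ≈ 36.519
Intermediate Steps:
N = -48/79 (N = (17 + 31)/(-38 - 41) = 48/(-79) = 48*(-1/79) = -48/79 ≈ -0.60759)
-37 - 121*N = -37 - 121*(-48/79) = -37 + 5808/79 = 2885/79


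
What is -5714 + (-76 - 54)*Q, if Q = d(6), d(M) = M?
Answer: -6494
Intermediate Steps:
Q = 6
-5714 + (-76 - 54)*Q = -5714 + (-76 - 54)*6 = -5714 - 130*6 = -5714 - 780 = -6494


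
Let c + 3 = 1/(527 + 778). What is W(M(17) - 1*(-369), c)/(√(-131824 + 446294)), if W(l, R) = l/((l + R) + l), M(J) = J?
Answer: 50373*√314470/31558511062 ≈ 0.00089510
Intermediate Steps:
c = -3914/1305 (c = -3 + 1/(527 + 778) = -3 + 1/1305 = -3914/1305 ≈ -2.9992)
W(l, R) = l/(R + 2*l) (W(l, R) = l/((R + l) + l) = l/(R + 2*l))
W(M(17) - 1*(-369), c)/(√(-131824 + 446294)) = ((17 - 1*(-369))/(-3914/1305 + 2*(17 - 1*(-369))))/(√(-131824 + 446294)) = ((17 + 369)/(-3914/1305 + 2*(17 + 369)))/(√314470) = (386/(-3914/1305 + 2*386))*(√314470/314470) = (386/(-3914/1305 + 772))*(√314470/314470) = (386/(1003546/1305))*(√314470/314470) = (386*(1305/1003546))*(√314470/314470) = 251865*(√314470/314470)/501773 = 50373*√314470/31558511062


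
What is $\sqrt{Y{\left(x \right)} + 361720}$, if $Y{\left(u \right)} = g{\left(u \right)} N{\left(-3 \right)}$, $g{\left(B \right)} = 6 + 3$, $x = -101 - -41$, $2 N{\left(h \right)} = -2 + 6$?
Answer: $\sqrt{361738} \approx 601.45$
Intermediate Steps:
$N{\left(h \right)} = 2$ ($N{\left(h \right)} = \frac{-2 + 6}{2} = \frac{1}{2} \cdot 4 = 2$)
$x = -60$ ($x = -101 + 41 = -60$)
$g{\left(B \right)} = 9$
$Y{\left(u \right)} = 18$ ($Y{\left(u \right)} = 9 \cdot 2 = 18$)
$\sqrt{Y{\left(x \right)} + 361720} = \sqrt{18 + 361720} = \sqrt{361738}$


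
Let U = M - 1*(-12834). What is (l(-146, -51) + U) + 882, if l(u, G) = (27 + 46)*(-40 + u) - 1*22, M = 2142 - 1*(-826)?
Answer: 3084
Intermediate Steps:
M = 2968 (M = 2142 + 826 = 2968)
l(u, G) = -2942 + 73*u (l(u, G) = 73*(-40 + u) - 22 = (-2920 + 73*u) - 22 = -2942 + 73*u)
U = 15802 (U = 2968 - 1*(-12834) = 2968 + 12834 = 15802)
(l(-146, -51) + U) + 882 = ((-2942 + 73*(-146)) + 15802) + 882 = ((-2942 - 10658) + 15802) + 882 = (-13600 + 15802) + 882 = 2202 + 882 = 3084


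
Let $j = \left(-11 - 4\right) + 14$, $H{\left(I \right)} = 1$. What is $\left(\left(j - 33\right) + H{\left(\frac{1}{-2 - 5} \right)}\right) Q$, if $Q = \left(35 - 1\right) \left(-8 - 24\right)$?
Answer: $35904$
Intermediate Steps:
$j = -1$ ($j = -15 + 14 = -1$)
$Q = -1088$ ($Q = 34 \left(-32\right) = -1088$)
$\left(\left(j - 33\right) + H{\left(\frac{1}{-2 - 5} \right)}\right) Q = \left(\left(-1 - 33\right) + 1\right) \left(-1088\right) = \left(-34 + 1\right) \left(-1088\right) = \left(-33\right) \left(-1088\right) = 35904$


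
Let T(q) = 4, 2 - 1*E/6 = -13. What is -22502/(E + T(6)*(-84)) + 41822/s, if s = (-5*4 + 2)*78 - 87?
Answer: 3877045/61131 ≈ 63.422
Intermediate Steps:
E = 90 (E = 12 - 6*(-13) = 12 + 78 = 90)
s = -1491 (s = (-20 + 2)*78 - 87 = -18*78 - 87 = -1404 - 87 = -1491)
-22502/(E + T(6)*(-84)) + 41822/s = -22502/(90 + 4*(-84)) + 41822/(-1491) = -22502/(90 - 336) + 41822*(-1/1491) = -22502/(-246) - 41822/1491 = -22502*(-1/246) - 41822/1491 = 11251/123 - 41822/1491 = 3877045/61131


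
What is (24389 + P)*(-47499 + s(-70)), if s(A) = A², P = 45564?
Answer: -2979927847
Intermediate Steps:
(24389 + P)*(-47499 + s(-70)) = (24389 + 45564)*(-47499 + (-70)²) = 69953*(-47499 + 4900) = 69953*(-42599) = -2979927847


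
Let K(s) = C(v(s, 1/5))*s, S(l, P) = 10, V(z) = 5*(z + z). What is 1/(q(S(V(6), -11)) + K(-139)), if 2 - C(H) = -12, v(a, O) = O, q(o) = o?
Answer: -1/1936 ≈ -0.00051653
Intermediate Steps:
V(z) = 10*z (V(z) = 5*(2*z) = 10*z)
C(H) = 14 (C(H) = 2 - 1*(-12) = 2 + 12 = 14)
K(s) = 14*s
1/(q(S(V(6), -11)) + K(-139)) = 1/(10 + 14*(-139)) = 1/(10 - 1946) = 1/(-1936) = -1/1936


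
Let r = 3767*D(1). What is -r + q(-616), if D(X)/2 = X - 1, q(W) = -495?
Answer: -495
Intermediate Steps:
D(X) = -2 + 2*X (D(X) = 2*(X - 1) = 2*(-1 + X) = -2 + 2*X)
r = 0 (r = 3767*(-2 + 2*1) = 3767*(-2 + 2) = 3767*0 = 0)
-r + q(-616) = -1*0 - 495 = 0 - 495 = -495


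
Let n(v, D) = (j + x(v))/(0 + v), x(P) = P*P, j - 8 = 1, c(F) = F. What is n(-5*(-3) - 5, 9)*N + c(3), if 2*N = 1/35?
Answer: 2209/700 ≈ 3.1557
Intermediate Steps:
j = 9 (j = 8 + 1 = 9)
x(P) = P²
N = 1/70 (N = (½)/35 = (½)*(1/35) = 1/70 ≈ 0.014286)
n(v, D) = (9 + v²)/v (n(v, D) = (9 + v²)/(0 + v) = (9 + v²)/v)
n(-5*(-3) - 5, 9)*N + c(3) = ((-5*(-3) - 5) + 9/(-5*(-3) - 5))*(1/70) + 3 = ((15 - 5) + 9/(15 - 5))*(1/70) + 3 = (10 + 9/10)*(1/70) + 3 = (109/10)*(1/70) + 3 = 109/700 + 3 = 2209/700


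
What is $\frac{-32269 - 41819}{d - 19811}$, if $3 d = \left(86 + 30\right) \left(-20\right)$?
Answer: $\frac{222264}{61753} \approx 3.5992$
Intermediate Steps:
$d = - \frac{2320}{3}$ ($d = \frac{\left(86 + 30\right) \left(-20\right)}{3} = \frac{116 \left(-20\right)}{3} = \frac{1}{3} \left(-2320\right) = - \frac{2320}{3} \approx -773.33$)
$\frac{-32269 - 41819}{d - 19811} = \frac{-32269 - 41819}{- \frac{2320}{3} - 19811} = - \frac{74088}{- \frac{61753}{3}} = \left(-74088\right) \left(- \frac{3}{61753}\right) = \frac{222264}{61753}$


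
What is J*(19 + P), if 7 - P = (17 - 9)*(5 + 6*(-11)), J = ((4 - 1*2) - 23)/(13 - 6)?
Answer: -1542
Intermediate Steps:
J = -3 (J = ((4 - 2) - 23)/7 = (2 - 23)*(⅐) = -21*⅐ = -3)
P = 495 (P = 7 - (17 - 9)*(5 + 6*(-11)) = 7 - 8*(5 - 66) = 7 - 8*(-61) = 7 - 1*(-488) = 7 + 488 = 495)
J*(19 + P) = -3*(19 + 495) = -3*514 = -1542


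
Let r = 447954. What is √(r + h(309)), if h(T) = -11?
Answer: √447943 ≈ 669.29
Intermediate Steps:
√(r + h(309)) = √(447954 - 11) = √447943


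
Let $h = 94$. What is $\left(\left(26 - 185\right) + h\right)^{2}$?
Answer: $4225$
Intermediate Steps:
$\left(\left(26 - 185\right) + h\right)^{2} = \left(\left(26 - 185\right) + 94\right)^{2} = \left(-159 + 94\right)^{2} = \left(-65\right)^{2} = 4225$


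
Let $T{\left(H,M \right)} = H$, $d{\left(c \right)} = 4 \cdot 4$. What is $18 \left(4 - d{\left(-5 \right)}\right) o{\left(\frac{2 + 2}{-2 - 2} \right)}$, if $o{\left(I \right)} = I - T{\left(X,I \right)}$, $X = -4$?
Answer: $-648$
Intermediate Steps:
$d{\left(c \right)} = 16$
$o{\left(I \right)} = 4 + I$ ($o{\left(I \right)} = I - -4 = I + 4 = 4 + I$)
$18 \left(4 - d{\left(-5 \right)}\right) o{\left(\frac{2 + 2}{-2 - 2} \right)} = 18 \left(4 - 16\right) \left(4 + \frac{2 + 2}{-2 - 2}\right) = 18 \left(4 - 16\right) \left(4 + \frac{4}{-4}\right) = 18 \left(-12\right) \left(4 + 4 \left(- \frac{1}{4}\right)\right) = - 216 \left(4 - 1\right) = \left(-216\right) 3 = -648$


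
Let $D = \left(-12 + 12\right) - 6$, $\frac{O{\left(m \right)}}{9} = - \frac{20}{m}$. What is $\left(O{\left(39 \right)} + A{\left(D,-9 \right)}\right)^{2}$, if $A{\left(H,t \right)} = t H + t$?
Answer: $\frac{275625}{169} \approx 1630.9$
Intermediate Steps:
$O{\left(m \right)} = - \frac{180}{m}$ ($O{\left(m \right)} = 9 \left(- \frac{20}{m}\right) = - \frac{180}{m}$)
$D = -6$ ($D = 0 - 6 = -6$)
$A{\left(H,t \right)} = t + H t$ ($A{\left(H,t \right)} = H t + t = t + H t$)
$\left(O{\left(39 \right)} + A{\left(D,-9 \right)}\right)^{2} = \left(- \frac{180}{39} - 9 \left(1 - 6\right)\right)^{2} = \left(\left(-180\right) \frac{1}{39} - -45\right)^{2} = \left(- \frac{60}{13} + 45\right)^{2} = \left(\frac{525}{13}\right)^{2} = \frac{275625}{169}$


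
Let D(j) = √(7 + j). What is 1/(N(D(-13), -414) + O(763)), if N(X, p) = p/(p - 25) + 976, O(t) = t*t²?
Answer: 439/195002010611 ≈ 2.2513e-9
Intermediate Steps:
O(t) = t³
N(X, p) = 976 + p/(-25 + p) (N(X, p) = p/(-25 + p) + 976 = 976 + p/(-25 + p))
1/(N(D(-13), -414) + O(763)) = 1/((-24400 + 977*(-414))/(-25 - 414) + 763³) = 1/((-24400 - 404478)/(-439) + 444194947) = 1/(-1/439*(-428878) + 444194947) = 1/(428878/439 + 444194947) = 1/(195002010611/439) = 439/195002010611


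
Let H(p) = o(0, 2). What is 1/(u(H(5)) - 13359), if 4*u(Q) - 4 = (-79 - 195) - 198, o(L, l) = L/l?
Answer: -1/13476 ≈ -7.4206e-5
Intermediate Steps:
H(p) = 0 (H(p) = 0/2 = 0*(1/2) = 0)
u(Q) = -117 (u(Q) = 1 + ((-79 - 195) - 198)/4 = 1 + (-274 - 198)/4 = 1 + (1/4)*(-472) = 1 - 118 = -117)
1/(u(H(5)) - 13359) = 1/(-117 - 13359) = 1/(-13476) = -1/13476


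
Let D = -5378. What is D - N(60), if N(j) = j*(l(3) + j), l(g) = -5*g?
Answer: -8078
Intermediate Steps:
N(j) = j*(-15 + j) (N(j) = j*(-5*3 + j) = j*(-15 + j))
D - N(60) = -5378 - 60*(-15 + 60) = -5378 - 60*45 = -5378 - 1*2700 = -5378 - 2700 = -8078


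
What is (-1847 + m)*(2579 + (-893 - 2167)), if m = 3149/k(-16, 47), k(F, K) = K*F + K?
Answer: 13358332/15 ≈ 8.9056e+5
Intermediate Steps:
k(F, K) = K + F*K (k(F, K) = F*K + K = K + F*K)
m = -67/15 (m = 3149/((47*(1 - 16))) = 3149/((47*(-15))) = 3149/(-705) = 3149*(-1/705) = -67/15 ≈ -4.4667)
(-1847 + m)*(2579 + (-893 - 2167)) = (-1847 - 67/15)*(2579 + (-893 - 2167)) = -27772*(2579 - 3060)/15 = -27772/15*(-481) = 13358332/15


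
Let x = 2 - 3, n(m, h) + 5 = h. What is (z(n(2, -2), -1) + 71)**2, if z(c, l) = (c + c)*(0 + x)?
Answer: 7225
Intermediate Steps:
n(m, h) = -5 + h
x = -1
z(c, l) = -2*c (z(c, l) = (c + c)*(0 - 1) = (2*c)*(-1) = -2*c)
(z(n(2, -2), -1) + 71)**2 = (-2*(-5 - 2) + 71)**2 = (-2*(-7) + 71)**2 = (14 + 71)**2 = 85**2 = 7225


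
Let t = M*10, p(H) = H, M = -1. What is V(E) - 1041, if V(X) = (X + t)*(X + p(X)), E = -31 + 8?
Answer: 477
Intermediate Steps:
t = -10 (t = -1*10 = -10)
E = -23
V(X) = 2*X*(-10 + X) (V(X) = (X - 10)*(X + X) = (-10 + X)*(2*X) = 2*X*(-10 + X))
V(E) - 1041 = 2*(-23)*(-10 - 23) - 1041 = 2*(-23)*(-33) - 1041 = 1518 - 1041 = 477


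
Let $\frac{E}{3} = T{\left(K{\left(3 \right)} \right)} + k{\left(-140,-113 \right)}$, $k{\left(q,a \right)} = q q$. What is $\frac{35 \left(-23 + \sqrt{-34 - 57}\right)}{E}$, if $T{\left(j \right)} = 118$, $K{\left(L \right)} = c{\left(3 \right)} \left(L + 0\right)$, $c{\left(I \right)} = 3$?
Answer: $- \frac{805}{59154} + \frac{35 i \sqrt{91}}{59154} \approx -0.013609 + 0.0056442 i$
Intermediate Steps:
$k{\left(q,a \right)} = q^{2}$
$K{\left(L \right)} = 3 L$ ($K{\left(L \right)} = 3 \left(L + 0\right) = 3 L$)
$E = 59154$ ($E = 3 \left(118 + \left(-140\right)^{2}\right) = 3 \left(118 + 19600\right) = 3 \cdot 19718 = 59154$)
$\frac{35 \left(-23 + \sqrt{-34 - 57}\right)}{E} = \frac{35 \left(-23 + \sqrt{-34 - 57}\right)}{59154} = 35 \left(-23 + \sqrt{-91}\right) \frac{1}{59154} = 35 \left(-23 + i \sqrt{91}\right) \frac{1}{59154} = \left(-805 + 35 i \sqrt{91}\right) \frac{1}{59154} = - \frac{805}{59154} + \frac{35 i \sqrt{91}}{59154}$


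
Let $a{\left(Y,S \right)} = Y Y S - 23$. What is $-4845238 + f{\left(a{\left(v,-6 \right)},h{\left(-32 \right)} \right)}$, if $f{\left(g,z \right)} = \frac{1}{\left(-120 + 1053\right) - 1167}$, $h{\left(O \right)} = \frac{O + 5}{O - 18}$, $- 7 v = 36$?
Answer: $- \frac{1133785693}{234} \approx -4.8452 \cdot 10^{6}$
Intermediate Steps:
$v = - \frac{36}{7}$ ($v = \left(- \frac{1}{7}\right) 36 = - \frac{36}{7} \approx -5.1429$)
$h{\left(O \right)} = \frac{5 + O}{-18 + O}$
$a{\left(Y,S \right)} = -23 + S Y^{2}$ ($a{\left(Y,S \right)} = Y^{2} S - 23 = S Y^{2} - 23 = -23 + S Y^{2}$)
$f{\left(g,z \right)} = - \frac{1}{234}$ ($f{\left(g,z \right)} = \frac{1}{933 - 1167} = \frac{1}{-234} = - \frac{1}{234}$)
$-4845238 + f{\left(a{\left(v,-6 \right)},h{\left(-32 \right)} \right)} = -4845238 - \frac{1}{234} = - \frac{1133785693}{234}$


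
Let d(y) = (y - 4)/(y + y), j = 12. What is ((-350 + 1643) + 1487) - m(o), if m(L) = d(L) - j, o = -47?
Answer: 262397/94 ≈ 2791.5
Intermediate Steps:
d(y) = (-4 + y)/(2*y) (d(y) = (-4 + y)/((2*y)) = (-4 + y)*(1/(2*y)) = (-4 + y)/(2*y))
m(L) = -12 + (-4 + L)/(2*L) (m(L) = (-4 + L)/(2*L) - 1*12 = (-4 + L)/(2*L) - 12 = -12 + (-4 + L)/(2*L))
((-350 + 1643) + 1487) - m(o) = ((-350 + 1643) + 1487) - (-23/2 - 2/(-47)) = (1293 + 1487) - (-23/2 - 2*(-1/47)) = 2780 - (-23/2 + 2/47) = 2780 - 1*(-1077/94) = 2780 + 1077/94 = 262397/94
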